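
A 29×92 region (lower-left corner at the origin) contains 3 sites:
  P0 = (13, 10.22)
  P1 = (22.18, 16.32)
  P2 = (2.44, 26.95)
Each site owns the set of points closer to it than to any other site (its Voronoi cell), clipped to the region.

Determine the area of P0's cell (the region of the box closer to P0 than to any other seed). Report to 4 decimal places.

Area of P0's cell: 366.1533

1. box [0,29]×[0,92]: [(0, 0) (29, 0) (29, 92) (0, 92)]
2. ⊥bis P0·P1 via (17.59,13.27): [(0, 39.7415) (0, 0) (26.4078, 0)]  |A|=524.742
3. ⊥bis P0·P2 via (7.72,18.585): [(12.1854, 21.4035) (0, 13.7121) (0, 0) (26.4078, 0)]  |A|=366.1533
4. canonical 4-gon: [(12.1854, 21.4035) (0, 13.7121) (0, 0) (26.4078, 0)]
5. shoelace: 366.1533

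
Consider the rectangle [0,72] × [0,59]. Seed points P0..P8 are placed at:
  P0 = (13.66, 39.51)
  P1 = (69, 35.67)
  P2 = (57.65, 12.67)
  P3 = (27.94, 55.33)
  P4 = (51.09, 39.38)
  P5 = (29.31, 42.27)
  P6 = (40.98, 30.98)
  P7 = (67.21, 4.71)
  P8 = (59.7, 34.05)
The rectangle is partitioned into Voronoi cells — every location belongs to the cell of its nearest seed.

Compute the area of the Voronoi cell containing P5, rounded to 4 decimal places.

Area of P5's cell: 300.2713

1. box [0,72]×[0,59]: [(0, 0) (72, 0) (72, 59) (0, 59)]
2. ⊥bis P5·P0 via (21.485,40.89): [(28.6963, 0) (72, 0) (72, 59) (18.2912, 59)]  |A|=2861.8708
3. ⊥bis P5·P1 via (49.155,38.97): [(28.6963, 0) (42.6747, 0) (52.4858, 59) (18.2912, 59)]  |A|=1421.1053
4. ⊥bis P5·P2 via (43.48,27.47): [(26.6872, 11.392) (47.9552, 31.7547) (52.4858, 59) (18.2912, 59)]  |A|=1057.5669
5. ⊥bis P5·P3 via (28.625,48.8): [(20.245, 47.9209) (26.6872, 11.392) (47.9552, 31.7547) (51.1831, 51.1664)]  |A|=749.0797
6. ⊥bis P5·P4 via (40.2,40.825): [(41.4365, 50.1439) (20.245, 47.9209) (26.6872, 11.392) (37.6927, 21.929)]  |A|=529.7464
7. ⊥bis P5·P6 via (35.145,36.625): [(40.3576, 42.0131) (41.4365, 50.1439) (20.245, 47.9209) (24.2274, 25.3399)]  |A|=300.2713
8. ⊥bis P5·P7 via (48.26,23.49): [(40.3576, 42.0131) (41.4365, 50.1439) (20.245, 47.9209) (24.2274, 25.3399)]  |A|=300.2713
9. ⊥bis P5·P8 via (44.505,38.16): [(40.3576, 42.0131) (41.4365, 50.1439) (20.245, 47.9209) (24.2274, 25.3399)]  |A|=300.2713
10. canonical 4-gon: [(40.3576, 42.0131) (41.4365, 50.1439) (20.245, 47.9209) (24.2274, 25.3399)]
11. shoelace: 300.2713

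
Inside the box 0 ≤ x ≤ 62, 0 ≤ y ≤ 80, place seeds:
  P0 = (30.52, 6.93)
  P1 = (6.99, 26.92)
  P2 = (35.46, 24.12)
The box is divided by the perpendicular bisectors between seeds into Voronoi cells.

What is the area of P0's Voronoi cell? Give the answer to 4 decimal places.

Area of P0's cell: 698.7775

1. box [0,62]×[0,80]: [(0, 0) (62, 0) (62, 80) (0, 80)]
2. ⊥bis P0·P1 via (18.755,16.925): [(4.3763, 0) (62, 0) (62, 67.8282)]  |A|=1954.2557
3. ⊥bis P0·P2 via (32.99,15.525): [(20.5924, 19.0878) (4.3763, 0) (62, 0) (62, 7.1882)]  |A|=698.7775
4. canonical 4-gon: [(20.5924, 19.0878) (4.3763, 0) (62, 0) (62, 7.1882)]
5. shoelace: 698.7775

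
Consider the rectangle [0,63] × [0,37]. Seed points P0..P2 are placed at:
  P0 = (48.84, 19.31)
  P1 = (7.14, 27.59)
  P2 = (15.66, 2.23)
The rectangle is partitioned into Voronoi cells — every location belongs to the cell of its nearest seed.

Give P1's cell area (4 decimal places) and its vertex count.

1. box [0,63]×[0,37]: [(0, 0) (63, 0) (63, 37) (0, 37)]
2. ⊥bis P1·P0 via (27.99,23.45): [(0, 0) (23.3337, 0) (30.6805, 37) (0, 37)]  |A|=999.2635
3. ⊥bis P1·P2 via (11.4,14.91): [(0, 11.08) (27.3589, 20.2716) (30.6805, 37) (0, 37)]  |A|=611.1889
4. canonical 4-gon: [(0, 11.08) (27.3589, 20.2716) (30.6805, 37) (0, 37)]
5. shoelace: 611.1889

Area of P1's cell: 611.1889 (4 vertices)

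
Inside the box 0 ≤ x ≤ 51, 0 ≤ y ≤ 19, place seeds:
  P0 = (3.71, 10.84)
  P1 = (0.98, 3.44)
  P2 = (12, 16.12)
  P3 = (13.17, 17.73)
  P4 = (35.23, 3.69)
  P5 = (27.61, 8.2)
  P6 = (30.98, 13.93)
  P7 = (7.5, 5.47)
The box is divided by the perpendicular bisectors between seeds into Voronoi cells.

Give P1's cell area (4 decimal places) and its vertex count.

Area of P1's cell: 33.0216 (4 vertices)

1. box [0,51]×[0,19]: [(0, 0) (51, 0) (51, 19) (0, 19)]
2. ⊥bis P1·P0 via (2.345,7.14): [(0, 8.0051) (0, 0) (21.6988, 0)]  |A|=86.8509
3. ⊥bis P1·P2 via (6.49,9.78): [(14.8256, 2.5357) (0, 8.0051) (0, 0) (17.7432, 0)]  |A|=81.8358
4. ⊥bis P1·P3 via (7.075,10.585): [(14.8256, 2.5357) (0, 8.0051) (0, 0) (17.7432, 0)]  |A|=81.8358
5. ⊥bis P1·P4 via (18.105,3.565): [(14.8256, 2.5357) (0, 8.0051) (0, 0) (17.7432, 0)]  |A|=81.8358
6. ⊥bis P1·P5 via (14.295,5.82): [(14.8924, 2.4776) (14.8256, 2.5357) (0, 8.0051) (0, 0) (15.3353, 0)]  |A|=78.8529
7. ⊥bis P1·P6 via (15.98,8.685): [(14.8924, 2.4776) (14.8256, 2.5357) (0, 8.0051) (0, 0) (15.3353, 0)]  |A|=78.8529
8. ⊥bis P1·P7 via (4.24,4.455): [(3.5415, 6.6986) (0, 8.0051) (0, 0) (5.6271, 0)]  |A|=33.0216
9. canonical 4-gon: [(3.5415, 6.6986) (0, 8.0051) (0, 0) (5.6271, 0)]
10. shoelace: 33.0216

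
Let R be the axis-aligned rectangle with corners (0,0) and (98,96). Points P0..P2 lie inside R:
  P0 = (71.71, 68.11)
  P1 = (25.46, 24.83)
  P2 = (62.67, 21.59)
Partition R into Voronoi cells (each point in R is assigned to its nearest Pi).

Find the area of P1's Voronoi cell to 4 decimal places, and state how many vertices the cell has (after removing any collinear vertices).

Area of P1's cell: 3303.3324 (5 vertices)

1. box [0,98]×[0,96]: [(0, 0) (98, 0) (98, 96) (0, 96)]
2. ⊥bis P1·P0 via (48.585,46.47): [(0, 0) (92.0709, 0) (2.2356, 96) (0, 96)]  |A|=4526.7121
3. ⊥bis P1·P2 via (44.065,23.21): [(0, 0) (42.044, 0) (46.3027, 48.9089) (2.2356, 96) (0, 96)]  |A|=3303.3324
4. canonical 5-gon: [(0, 0) (42.044, 0) (46.3027, 48.9089) (2.2356, 96) (0, 96)]
5. shoelace: 3303.3324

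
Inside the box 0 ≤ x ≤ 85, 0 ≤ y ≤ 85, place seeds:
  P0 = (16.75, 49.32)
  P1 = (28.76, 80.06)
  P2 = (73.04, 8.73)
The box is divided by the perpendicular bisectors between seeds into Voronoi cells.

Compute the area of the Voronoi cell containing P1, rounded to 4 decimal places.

1. box [0,85]×[0,85]: [(0, 0) (85, 0) (85, 85) (0, 85)]
2. ⊥bis P1·P0 via (22.755,64.69): [(0, 73.5803) (85, 40.3711) (85, 85) (0, 85)]  |A|=2382.0651
3. ⊥bis P1·P2 via (50.9,44.395): [(0, 73.5803) (60.0934, 50.102) (85, 65.5635) (85, 85) (0, 85)]  |A|=2068.3368
4. canonical 5-gon: [(0, 73.5803) (60.0934, 50.102) (85, 65.5635) (85, 85) (0, 85)]
5. shoelace: 2068.3368

Area of P1's cell: 2068.3368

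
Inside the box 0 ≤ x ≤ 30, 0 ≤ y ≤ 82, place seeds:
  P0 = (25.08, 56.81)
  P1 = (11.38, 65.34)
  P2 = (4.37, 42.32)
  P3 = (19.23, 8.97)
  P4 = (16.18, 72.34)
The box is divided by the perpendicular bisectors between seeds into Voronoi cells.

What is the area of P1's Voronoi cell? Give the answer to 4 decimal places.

1. box [0,30]×[0,82]: [(0, 0) (30, 0) (30, 82) (0, 82)]
2. ⊥bis P1·P0 via (18.23,61.075): [(0, 31.7959) (30, 79.9788) (30, 82) (0, 82)]  |A|=783.3807
3. ⊥bis P1·P2 via (7.875,53.83): [(0, 56.2281) (12.7876, 52.334) (30, 79.9788) (30, 82) (0, 82)]  |A|=627.1658
4. ⊥bis P1·P3 via (15.305,37.155): [(0, 56.2281) (12.7876, 52.334) (30, 79.9788) (30, 82) (0, 82)]  |A|=627.1658
5. ⊥bis P1·P4 via (13.78,68.84): [(0, 78.2891) (0, 56.2281) (12.7876, 52.334) (20.2867, 64.3783)]  |A|=315.3827
6. canonical 4-gon: [(0, 78.2891) (0, 56.2281) (12.7876, 52.334) (20.2867, 64.3783)]
7. shoelace: 315.3827

Area of P1's cell: 315.3827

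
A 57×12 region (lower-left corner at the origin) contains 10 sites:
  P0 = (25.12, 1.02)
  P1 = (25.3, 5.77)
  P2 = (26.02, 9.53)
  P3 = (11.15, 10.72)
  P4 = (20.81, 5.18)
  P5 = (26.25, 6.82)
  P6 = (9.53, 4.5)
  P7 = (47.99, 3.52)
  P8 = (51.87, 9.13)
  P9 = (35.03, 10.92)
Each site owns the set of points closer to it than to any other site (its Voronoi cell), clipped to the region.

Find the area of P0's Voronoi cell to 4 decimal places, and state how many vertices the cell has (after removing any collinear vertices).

Area of P0's cell: 40.8556 (5 vertices)

1. box [0,57]×[0,12]: [(0, 0) (57, 0) (57, 12) (0, 12)]
2. ⊥bis P0·P1 via (25.21,3.395): [(0, 4.3503) (0, 0) (57, 0) (57, 2.1903)]  |A|=186.4086
3. ⊥bis P0·P2 via (25.57,5.275): [(53.4738, 2.324) (0, 4.3503) (0, 0) (57, 0) (57, 1.951)]  |A|=185.9867
4. ⊥bis P0·P3 via (18.135,5.87): [(53.4738, 2.324) (16.6419, 3.7197) (14.0592, 0) (57, 0) (57, 1.951)]  |A|=123.6399
5. ⊥bis P0·P4 via (22.965,3.1): [(53.4738, 2.324) (23.3189, 3.4667) (19.9729, 0) (57, 0) (57, 1.951)]  |A|=100.6446
6. ⊥bis P0·P5 via (25.685,3.92): [(29.1451, 3.2459) (23.3189, 3.4667) (19.9729, 0) (45.8054, 0)]  |A|=52.3926
7. ⊥bis P0·P6 via (17.325,2.76): [(29.1451, 3.2459) (23.3189, 3.4667) (19.9729, 0) (45.8054, 0)]  |A|=52.3926
8. ⊥bis P0·P7 via (36.555,2.27): [(36.6072, 1.792) (29.1451, 3.2459) (23.3189, 3.4667) (19.9729, 0) (36.8031, 0)]  |A|=44.3264
9. ⊥bis P0·P8 via (38.495,5.075): [(36.6072, 1.792) (29.1451, 3.2459) (23.3189, 3.4667) (19.9729, 0) (36.8031, 0)]  |A|=44.3264
10. ⊥bis P0·P9 via (30.075,5.97): [(33.6788, 2.3626) (29.1451, 3.2459) (23.3189, 3.4667) (19.9729, 0) (36.039, 0)]  |A|=40.8556
11. canonical 5-gon: [(33.6788, 2.3626) (29.1451, 3.2459) (23.3189, 3.4667) (19.9729, 0) (36.039, 0)]
12. shoelace: 40.8556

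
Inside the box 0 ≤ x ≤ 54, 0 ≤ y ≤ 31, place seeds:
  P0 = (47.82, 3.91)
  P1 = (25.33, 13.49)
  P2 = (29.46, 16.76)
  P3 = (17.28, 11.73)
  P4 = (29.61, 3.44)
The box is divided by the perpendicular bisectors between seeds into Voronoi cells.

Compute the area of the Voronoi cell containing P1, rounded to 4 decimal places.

Area of P1's cell: 96.4786

1. box [0,54]×[0,31]: [(0, 0) (54, 0) (54, 31) (0, 31)]
2. ⊥bis P1·P0 via (36.575,8.7): [(0, 0) (32.8691, 0) (46.0741, 31) (0, 31)]  |A|=1223.6189
3. ⊥bis P1·P2 via (27.395,15.125): [(0, 0) (32.8691, 0) (35.1433, 5.3389) (14.8257, 31) (0, 31)]  |A|=822.6855
4. ⊥bis P1·P3 via (21.305,12.61): [(24.062, 0) (32.8691, 0) (35.1433, 5.3389) (18.2222, 26.7102)]  |A|=187.0914
5. ⊥bis P1·P4 via (27.47,8.465): [(22.6592, 6.4162) (31.3574, 10.1205) (18.2222, 26.7102)]  |A|=96.4786
6. canonical 3-gon: [(22.6592, 6.4162) (31.3574, 10.1205) (18.2222, 26.7102)]
7. shoelace: 96.4786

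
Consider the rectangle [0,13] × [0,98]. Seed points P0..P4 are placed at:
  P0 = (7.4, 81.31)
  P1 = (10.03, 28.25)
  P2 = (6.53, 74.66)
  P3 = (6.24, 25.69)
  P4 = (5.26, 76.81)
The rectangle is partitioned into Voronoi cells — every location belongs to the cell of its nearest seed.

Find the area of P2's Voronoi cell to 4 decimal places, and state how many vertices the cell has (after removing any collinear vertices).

1. box [0,13]×[0,98]: [(0, 0) (13, 0) (13, 98) (0, 98)]
2. ⊥bis P2·P0 via (6.965,77.985): [(0, 78.8962) (0, 0) (13, 0) (13, 77.1955)]  |A|=1014.5958
3. ⊥bis P2·P1 via (8.28,51.455): [(0, 78.8962) (0, 50.8306) (13, 51.811) (13, 77.1955)]  |A|=347.4259
4. ⊥bis P2·P3 via (6.385,50.175): [(0, 78.8962) (0, 50.8306) (13, 51.811) (13, 77.1955)]  |A|=347.4259
5. ⊥bis P2·P4 via (5.895,75.735): [(9.2074, 77.6916) (0, 72.2528) (0, 50.8306) (13, 51.811) (13, 77.1955)]  |A|=316.8418
6. canonical 5-gon: [(9.2074, 77.6916) (0, 72.2528) (0, 50.8306) (13, 51.811) (13, 77.1955)]
7. shoelace: 316.8418

Area of P2's cell: 316.8418 (5 vertices)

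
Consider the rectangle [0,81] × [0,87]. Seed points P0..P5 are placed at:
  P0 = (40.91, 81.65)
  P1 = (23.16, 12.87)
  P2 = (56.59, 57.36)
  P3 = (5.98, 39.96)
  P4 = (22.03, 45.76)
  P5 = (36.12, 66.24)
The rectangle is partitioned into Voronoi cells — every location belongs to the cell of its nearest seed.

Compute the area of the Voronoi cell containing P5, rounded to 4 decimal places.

Area of P5's cell: 828.8310

1. box [0,81]×[0,87]: [(0, 0) (81, 0) (81, 87) (0, 87)]
2. ⊥bis P5·P0 via (38.515,73.945): [(0, 85.9169) (0, 0) (81, 0) (81, 60.7391)]  |A|=5939.5671
3. ⊥bis P5·P1 via (29.64,39.555): [(0, 85.9169) (0, 46.7526) (81, 27.0831) (81, 60.7391)]  |A|=2949.2226
4. ⊥bis P5·P2 via (46.355,61.8): [(50.066, 70.3545) (0, 85.9169) (0, 46.7526) (36.0317, 38.0029)]  |A|=1624.6402
5. ⊥bis P5·P3 via (21.05,53.1): [(50.066, 70.3545) (0, 85.9169) (0, 77.2418) (33.7253, 38.563) (36.0317, 38.0029)]  |A|=1110.5106
6. ⊥bis P5·P4 via (29.075,56): [(40.4454, 48.1773) (50.066, 70.3545) (0, 85.9169) (0, 77.2418) (2.699, 74.1464)]  |A|=828.831
7. canonical 5-gon: [(40.4454, 48.1773) (50.066, 70.3545) (0, 85.9169) (0, 77.2418) (2.699, 74.1464)]
8. shoelace: 828.831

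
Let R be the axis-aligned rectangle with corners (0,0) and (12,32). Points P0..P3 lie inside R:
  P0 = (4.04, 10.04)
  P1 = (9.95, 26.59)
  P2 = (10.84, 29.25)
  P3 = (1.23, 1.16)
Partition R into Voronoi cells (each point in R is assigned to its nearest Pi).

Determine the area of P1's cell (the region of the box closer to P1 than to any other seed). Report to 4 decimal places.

1. box [0,12]×[0,32]: [(0, 0) (12, 0) (12, 32) (0, 32)]
2. ⊥bis P1·P0 via (6.995,18.315): [(0, 20.8129) (12, 16.5277) (12, 32) (0, 32)]  |A|=159.9562
3. ⊥bis P1·P2 via (10.395,27.92): [(0, 31.398) (0, 20.8129) (12, 16.5277) (12, 27.383)]  |A|=128.6423
4. ⊥bis P1·P3 via (5.59,13.875): [(0, 31.398) (0, 20.8129) (12, 16.5277) (12, 27.383)]  |A|=128.6423
5. canonical 4-gon: [(0, 31.398) (0, 20.8129) (12, 16.5277) (12, 27.383)]
6. shoelace: 128.6423

Area of P1's cell: 128.6423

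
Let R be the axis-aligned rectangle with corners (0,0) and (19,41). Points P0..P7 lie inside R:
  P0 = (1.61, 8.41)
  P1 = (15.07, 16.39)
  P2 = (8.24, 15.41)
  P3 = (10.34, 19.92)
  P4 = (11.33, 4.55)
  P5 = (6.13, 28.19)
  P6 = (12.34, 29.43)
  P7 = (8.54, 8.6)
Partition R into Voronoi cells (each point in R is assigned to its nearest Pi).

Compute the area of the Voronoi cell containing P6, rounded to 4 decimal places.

Area of P6's cell: 177.4470

1. box [0,19]×[0,41]: [(0, 0) (19, 0) (19, 41) (0, 41)]
2. ⊥bis P6·P0 via (6.975,18.92): [(0, 22.4805) (19, 12.7816) (19, 41) (0, 41)]  |A|=444.0096
3. ⊥bis P6·P1 via (13.705,22.91): [(0, 22.4805) (3.3893, 20.7504) (19, 24.0185) (19, 41) (0, 41)]  |A|=356.302
4. ⊥bis P6·P2 via (10.29,22.42): [(0, 25.4292) (10.7383, 22.2889) (19, 24.0185) (19, 41) (0, 41)]  |A|=331.5053
5. ⊥bis P6·P3 via (11.34,24.675): [(0, 27.0599) (16.7256, 23.5424) (19, 24.0185) (19, 41) (0, 41)]  |A|=301.7373
6. ⊥bis P6·P4 via (11.835,16.99): [(0, 27.0599) (16.7256, 23.5424) (19, 24.0185) (19, 41) (0, 41)]  |A|=301.7373
7. ⊥bis P6·P5 via (9.235,28.81): [(10.0046, 24.9558) (16.7256, 23.5424) (19, 24.0185) (19, 41) (6.8009, 41)]  |A|=177.447
8. ⊥bis P6·P7 via (10.44,19.015): [(10.0046, 24.9558) (16.7256, 23.5424) (19, 24.0185) (19, 41) (6.8009, 41)]  |A|=177.447
9. canonical 5-gon: [(10.0046, 24.9558) (16.7256, 23.5424) (19, 24.0185) (19, 41) (6.8009, 41)]
10. shoelace: 177.447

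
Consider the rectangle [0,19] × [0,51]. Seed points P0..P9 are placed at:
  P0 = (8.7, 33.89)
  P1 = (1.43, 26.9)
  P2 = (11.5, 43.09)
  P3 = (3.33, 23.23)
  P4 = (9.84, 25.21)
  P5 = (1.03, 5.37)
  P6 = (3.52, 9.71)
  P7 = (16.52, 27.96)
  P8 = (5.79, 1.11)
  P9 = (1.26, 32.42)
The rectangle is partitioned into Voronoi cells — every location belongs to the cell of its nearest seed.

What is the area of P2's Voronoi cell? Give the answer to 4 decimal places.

1. box [0,19]×[0,51]: [(0, 0) (19, 0) (19, 51) (0, 51)]
2. ⊥bis P2·P0 via (10.1,38.49): [(0, 41.5639) (19, 35.7813) (19, 51) (0, 51)]  |A|=234.2204
3. ⊥bis P2·P1 via (6.465,34.995): [(0, 41.5639) (19, 35.7813) (19, 51) (0, 51)]  |A|=234.2204
4. ⊥bis P2·P3 via (7.415,33.16): [(0, 41.5639) (19, 35.7813) (19, 51) (0, 51)]  |A|=234.2204
5. ⊥bis P2·P4 via (10.67,34.15): [(0, 41.5639) (19, 35.7813) (19, 51) (0, 51)]  |A|=234.2204
6. ⊥bis P2·P5 via (6.265,24.23): [(0, 41.5639) (19, 35.7813) (19, 51) (0, 51)]  |A|=234.2204
7. ⊥bis P2·P6 via (7.51,26.4): [(0, 41.5639) (19, 35.7813) (19, 51) (0, 51)]  |A|=234.2204
8. ⊥bis P2·P7 via (14.01,35.525): [(0, 41.5639) (16.8003, 36.4508) (19, 37.1806) (19, 51) (0, 51)]  |A|=232.6814
9. ⊥bis P2·P8 via (8.645,22.1): [(0, 41.5639) (16.8003, 36.4508) (19, 37.1806) (19, 51) (0, 51)]  |A|=232.6814
10. ⊥bis P2·P9 via (6.38,37.755): [(0, 43.8779) (3.5309, 40.4893) (16.8003, 36.4508) (19, 37.1806) (19, 51) (0, 51)]  |A|=228.5962
11. canonical 6-gon: [(0, 43.8779) (3.5309, 40.4893) (16.8003, 36.4508) (19, 37.1806) (19, 51) (0, 51)]
12. shoelace: 228.5962

Area of P2's cell: 228.5962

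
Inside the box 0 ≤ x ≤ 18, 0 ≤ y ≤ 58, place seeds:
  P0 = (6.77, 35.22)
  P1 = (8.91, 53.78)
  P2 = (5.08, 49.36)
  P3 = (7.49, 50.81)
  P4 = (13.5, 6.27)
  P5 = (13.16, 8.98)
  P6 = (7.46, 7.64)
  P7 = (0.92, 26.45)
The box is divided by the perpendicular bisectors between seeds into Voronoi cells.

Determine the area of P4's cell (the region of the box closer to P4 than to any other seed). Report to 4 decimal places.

1. box [0,18]×[0,58]: [(0, 0) (18, 0) (18, 58) (0, 58)]
2. ⊥bis P4·P0 via (10.135,20.745): [(0, 18.3889) (0, 0) (18, 0) (18, 22.5734)]  |A|=368.6606
3. ⊥bis P4·P1 via (11.205,30.025): [(0, 18.3889) (0, 0) (18, 0) (18, 22.5734)]  |A|=368.6606
4. ⊥bis P4·P2 via (9.29,27.815): [(0, 18.3889) (0, 0) (18, 0) (18, 22.5734)]  |A|=368.6606
5. ⊥bis P4·P3 via (10.495,28.54): [(0, 18.3889) (0, 0) (18, 0) (18, 22.5734)]  |A|=368.6606
6. ⊥bis P4·P5 via (13.33,7.625): [(0, 5.9526) (0, 0) (18, 0) (18, 8.2109)]  |A|=127.4715
7. ⊥bis P4·P6 via (10.48,6.955): [(10.5529, 7.2766) (8.9025, 0) (18, 0) (18, 8.2109)]  |A|=63.6731
8. ⊥bis P4·P7 via (7.21,16.36): [(10.5529, 7.2766) (8.9025, 0) (18, 0) (18, 8.2109)]  |A|=63.6731
9. canonical 4-gon: [(10.5529, 7.2766) (8.9025, 0) (18, 0) (18, 8.2109)]
10. shoelace: 63.6731

Area of P4's cell: 63.6731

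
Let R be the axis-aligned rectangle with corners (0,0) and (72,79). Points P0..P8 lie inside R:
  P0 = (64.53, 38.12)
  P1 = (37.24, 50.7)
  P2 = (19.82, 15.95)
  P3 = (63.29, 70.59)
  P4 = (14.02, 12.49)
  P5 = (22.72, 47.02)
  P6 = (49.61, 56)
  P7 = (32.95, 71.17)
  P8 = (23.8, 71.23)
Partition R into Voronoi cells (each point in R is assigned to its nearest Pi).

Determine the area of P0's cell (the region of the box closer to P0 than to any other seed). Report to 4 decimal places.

Area of P0's cell: 1177.1433

1. box [0,72]×[0,79]: [(0, 0) (72, 0) (72, 79) (0, 79)]
2. ⊥bis P0·P1 via (50.885,44.41): [(30.4131, 0) (72, 0) (72, 79) (66.8301, 79)]  |A|=1846.8925
3. ⊥bis P0·P2 via (42.175,27.035): [(42.5381, 26.3028) (55.5806, 0) (72, 0) (72, 79) (66.8301, 79)]  |A|=1515.9039
4. ⊥bis P0·P3 via (63.91,54.355): [(55.3181, 54.0269) (42.5381, 26.3028) (55.5806, 0) (72, 0) (72, 54.6639)]  |A|=1248.3646
5. ⊥bis P0·P4 via (39.275,25.305): [(55.3181, 54.0269) (42.5381, 26.3028) (55.5806, 0) (72, 0) (72, 54.6639)]  |A|=1248.3646
6. ⊥bis P0·P5 via (43.625,42.57): [(55.3181, 54.0269) (42.5381, 26.3028) (55.5806, 0) (72, 0) (72, 54.6639)]  |A|=1248.3646
7. ⊥bis P0·P6 via (57.07,47.06): [(65.9035, 54.4311) (49.0038, 40.3292) (42.5381, 26.3028) (55.5806, 0) (72, 0) (72, 54.6639)]  |A|=1177.1433
8. ⊥bis P0·P7 via (48.74,54.645): [(65.9035, 54.4311) (49.0038, 40.3292) (42.5381, 26.3028) (55.5806, 0) (72, 0) (72, 54.6639)]  |A|=1177.1433
9. ⊥bis P0·P8 via (44.165,54.675): [(65.9035, 54.4311) (49.0038, 40.3292) (42.5381, 26.3028) (55.5806, 0) (72, 0) (72, 54.6639)]  |A|=1177.1433
10. canonical 6-gon: [(65.9035, 54.4311) (49.0038, 40.3292) (42.5381, 26.3028) (55.5806, 0) (72, 0) (72, 54.6639)]
11. shoelace: 1177.1433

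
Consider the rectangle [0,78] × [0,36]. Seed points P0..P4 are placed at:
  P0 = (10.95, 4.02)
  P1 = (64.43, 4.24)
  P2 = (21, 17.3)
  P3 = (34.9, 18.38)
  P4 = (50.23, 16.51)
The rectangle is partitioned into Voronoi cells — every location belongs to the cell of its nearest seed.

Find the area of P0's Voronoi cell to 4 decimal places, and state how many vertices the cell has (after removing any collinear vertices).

1. box [0,78]×[0,36]: [(0, 0) (78, 0) (78, 36) (0, 36)]
2. ⊥bis P0·P1 via (37.69,4.13): [(0, 0) (37.707, 0) (37.5589, 36) (0, 36)]  |A|=1354.786
3. ⊥bis P0·P2 via (15.975,10.66): [(0, 22.7495) (0, 0) (30.061, 0)]  |A|=341.9371
4. ⊥bis P0·P3 via (22.925,11.2): [(29.2908, 0.5829) (0, 22.7495) (0, 0) (29.6403, 0)]  |A|=341.8145
5. ⊥bis P0·P4 via (30.59,10.265): [(29.2908, 0.5829) (0, 22.7495) (0, 0) (29.6403, 0)]  |A|=341.8145
6. canonical 4-gon: [(29.2908, 0.5829) (0, 22.7495) (0, 0) (29.6403, 0)]
7. shoelace: 341.8145

Area of P0's cell: 341.8145 (4 vertices)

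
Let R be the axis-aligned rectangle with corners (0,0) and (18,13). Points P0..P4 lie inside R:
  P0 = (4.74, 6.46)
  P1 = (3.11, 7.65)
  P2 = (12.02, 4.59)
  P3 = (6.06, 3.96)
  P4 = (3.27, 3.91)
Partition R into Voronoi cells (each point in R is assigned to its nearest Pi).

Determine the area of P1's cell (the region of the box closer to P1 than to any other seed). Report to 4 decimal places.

1. box [0,18]×[0,13]: [(0, 0) (18, 0) (18, 13) (0, 13)]
2. ⊥bis P1·P0 via (3.925,7.055): [(0, 1.6787) (8.2652, 13) (0, 13)]  |A|=46.7863
3. ⊥bis P1·P2 via (7.565,6.12): [(0, 1.6787) (8.2652, 13) (0, 13)]  |A|=46.7863
4. ⊥bis P1·P3 via (4.585,5.805): [(0, 2.1395) (0.8079, 2.7854) (8.2652, 13) (0, 13)]  |A|=46.6002
5. ⊥bis P1·P4 via (3.19,5.78): [(0, 5.6435) (2.9879, 5.7714) (8.2652, 13) (0, 13)]  |A|=40.8632
6. canonical 4-gon: [(0, 5.6435) (2.9879, 5.7714) (8.2652, 13) (0, 13)]
7. shoelace: 40.8632

Area of P1's cell: 40.8632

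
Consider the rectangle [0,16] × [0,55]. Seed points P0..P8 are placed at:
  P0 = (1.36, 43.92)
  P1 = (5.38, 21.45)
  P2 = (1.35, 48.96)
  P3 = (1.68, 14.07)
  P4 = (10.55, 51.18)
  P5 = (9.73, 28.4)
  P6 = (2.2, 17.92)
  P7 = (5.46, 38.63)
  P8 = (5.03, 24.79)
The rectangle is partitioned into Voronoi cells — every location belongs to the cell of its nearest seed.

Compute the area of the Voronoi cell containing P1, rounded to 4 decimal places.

Area of P1's cell: 95.9391

1. box [0,16]×[0,55]: [(0, 0) (16, 0) (16, 55) (0, 55)]
2. ⊥bis P1·P0 via (3.37,32.685): [(0, 32.0821) (0, 0) (16, 0) (16, 34.9446)]  |A|=536.2133
3. ⊥bis P1·P2 via (3.365,35.205): [(0, 32.0821) (0, 0) (16, 0) (16, 34.9446)]  |A|=536.2133
4. ⊥bis P1·P3 via (3.53,17.76): [(0, 32.0821) (0, 19.5298) (16, 11.5081) (16, 34.9446)]  |A|=287.9102
5. ⊥bis P1·P4 via (7.965,36.315): [(15.9239, 34.931) (0, 32.0821) (0, 19.5298) (16, 11.5081) (16, 34.9177)]  |A|=287.9092
6. ⊥bis P1·P5 via (7.555,24.925): [(0, 29.6537) (0, 19.5298) (16, 11.5081) (16, 19.6393)]  |A|=146.0405
7. ⊥bis P1·P6 via (3.79,19.685): [(0, 29.6537) (0, 23.0992) (8.9349, 15.0502) (16, 11.5081) (16, 19.6393)]  |A|=130.0943
8. ⊥bis P1·P7 via (5.42,30.04): [(0, 29.6537) (0, 23.0992) (8.9349, 15.0502) (16, 11.5081) (16, 19.6393)]  |A|=130.0943
9. ⊥bis P1·P8 via (5.205,23.12): [(9.6882, 23.5898) (0.5217, 22.6292) (8.9349, 15.0502) (16, 11.5081) (16, 19.6393)]  |A|=95.9391
10. canonical 5-gon: [(9.6882, 23.5898) (0.5217, 22.6292) (8.9349, 15.0502) (16, 11.5081) (16, 19.6393)]
11. shoelace: 95.9391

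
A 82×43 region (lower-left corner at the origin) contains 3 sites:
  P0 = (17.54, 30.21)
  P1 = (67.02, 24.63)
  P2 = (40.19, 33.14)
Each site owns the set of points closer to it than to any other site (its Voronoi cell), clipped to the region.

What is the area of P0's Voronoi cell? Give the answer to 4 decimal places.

Area of P0's cell: 1297.7932

1. box [0,82]×[0,43]: [(0, 0) (82, 0) (82, 43) (0, 43)]
2. ⊥bis P0·P1 via (42.28,27.42): [(0, 0) (39.1878, 0) (44.037, 43) (0, 43)]  |A|=1789.3325
3. ⊥bis P0·P2 via (28.865,31.675): [(0, 0) (32.9625, 0) (27.4, 43) (0, 43)]  |A|=1297.7932
4. canonical 4-gon: [(0, 0) (32.9625, 0) (27.4, 43) (0, 43)]
5. shoelace: 1297.7932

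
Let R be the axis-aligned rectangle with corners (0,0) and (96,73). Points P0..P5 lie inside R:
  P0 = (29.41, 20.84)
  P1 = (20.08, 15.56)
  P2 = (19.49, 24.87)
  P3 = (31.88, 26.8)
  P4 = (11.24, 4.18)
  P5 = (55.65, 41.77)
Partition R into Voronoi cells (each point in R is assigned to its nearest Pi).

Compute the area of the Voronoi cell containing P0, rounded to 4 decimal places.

Area of P0's cell: 609.1118

1. box [0,96]×[0,73]: [(0, 0) (96, 0) (96, 73) (0, 73)]
2. ⊥bis P0·P1 via (24.745,18.2): [(0, 61.9255) (35.0447, 0) (96, 0) (96, 73) (0, 73)]  |A|=5922.9197
3. ⊥bis P0·P2 via (24.45,22.855): [(23.4724, 20.4487) (35.0447, 0) (96, 0) (96, 73) (44.8214, 73)]  |A|=4615.2354
4. ⊥bis P0·P3 via (30.645,23.82): [(25.6782, 25.8784) (23.4724, 20.4487) (35.0447, 0) (88.1216, 0)]  |A|=740.7419
5. ⊥bis P0·P4 via (20.325,12.51): [(25.6782, 25.8784) (23.4724, 20.4487) (35.0447, 0) (88.1216, 0)]  |A|=740.7419
6. ⊥bis P0·P5 via (42.53,31.305): [(57.3172, 12.7663) (25.6782, 25.8784) (23.4724, 20.4487) (35.0447, 0) (67.5, 0)]  |A|=609.1118
7. canonical 5-gon: [(57.3172, 12.7663) (25.6782, 25.8784) (23.4724, 20.4487) (35.0447, 0) (67.5, 0)]
8. shoelace: 609.1118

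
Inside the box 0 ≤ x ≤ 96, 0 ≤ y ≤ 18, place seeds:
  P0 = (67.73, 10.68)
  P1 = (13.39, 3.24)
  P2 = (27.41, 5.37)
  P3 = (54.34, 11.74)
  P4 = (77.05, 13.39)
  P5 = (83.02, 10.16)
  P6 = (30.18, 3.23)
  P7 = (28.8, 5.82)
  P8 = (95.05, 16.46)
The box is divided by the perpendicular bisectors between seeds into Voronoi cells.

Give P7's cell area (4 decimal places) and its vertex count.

1. box [0,96]×[0,18]: [(0, 0) (96, 0) (96, 18) (0, 18)]
2. ⊥bis P7·P0 via (48.265,8.25): [(0, 0) (49.2949, 0) (47.0478, 18) (0, 18)]  |A|=867.0847
3. ⊥bis P7·P1 via (21.095,4.53): [(21.8534, 0) (49.2949, 0) (47.0478, 18) (18.8398, 18)]  |A|=500.8456
4. ⊥bis P7·P2 via (28.105,5.595): [(29.9163, 0) (49.2949, 0) (47.0478, 18) (24.089, 18)]  |A|=381.0368
5. ⊥bis P7·P3 via (41.57,8.78): [(29.9163, 0) (43.6051, 0) (39.4329, 18) (24.089, 18)]  |A|=261.2942
6. ⊥bis P7·P4 via (52.925,9.605): [(29.9163, 0) (43.6051, 0) (39.4329, 18) (24.089, 18)]  |A|=261.2942
7. ⊥bis P7·P5 via (55.91,7.99): [(29.9163, 0) (43.6051, 0) (39.4329, 18) (24.089, 18)]  |A|=261.2942
8. ⊥bis P7·P6 via (29.49,4.525): [(28.6042, 4.053) (41.1199, 10.7216) (39.4329, 18) (24.089, 18)]  |A|=158.1725
9. ⊥bis P7·P8 via (61.925,11.14): [(28.6042, 4.053) (41.1199, 10.7216) (39.4329, 18) (24.089, 18)]  |A|=158.1725
10. canonical 4-gon: [(28.6042, 4.053) (41.1199, 10.7216) (39.4329, 18) (24.089, 18)]
11. shoelace: 158.1725

Area of P7's cell: 158.1725 (4 vertices)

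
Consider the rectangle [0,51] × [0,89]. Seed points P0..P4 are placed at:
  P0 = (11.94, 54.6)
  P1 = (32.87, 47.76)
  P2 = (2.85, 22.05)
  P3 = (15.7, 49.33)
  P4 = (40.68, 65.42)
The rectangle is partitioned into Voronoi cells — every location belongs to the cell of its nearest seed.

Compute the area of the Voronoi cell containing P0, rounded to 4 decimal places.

1. box [0,51]×[0,89]: [(0, 0) (51, 0) (51, 89) (0, 89)]
2. ⊥bis P0·P1 via (22.405,51.18): [(0, 0) (5.6792, 0) (34.7647, 89) (0, 89)]  |A|=1799.7537
3. ⊥bis P0·P2 via (7.395,38.325): [(0, 40.3901) (17.3, 35.5589) (34.7647, 89) (0, 89)]  |A|=1349.4066
4. ⊥bis P0·P3 via (13.82,51.965): [(0, 42.1048) (25.3499, 60.1913) (34.7647, 89) (0, 89)]  |A|=1095.1581
5. ⊥bis P0·P4 via (26.31,60.01): [(0, 42.1048) (25.3499, 60.1913) (25.7643, 61.4594) (15.3959, 89) (0, 89)]  |A|=828.4432
6. canonical 5-gon: [(0, 42.1048) (25.3499, 60.1913) (25.7643, 61.4594) (15.3959, 89) (0, 89)]
7. shoelace: 828.4432

Area of P0's cell: 828.4432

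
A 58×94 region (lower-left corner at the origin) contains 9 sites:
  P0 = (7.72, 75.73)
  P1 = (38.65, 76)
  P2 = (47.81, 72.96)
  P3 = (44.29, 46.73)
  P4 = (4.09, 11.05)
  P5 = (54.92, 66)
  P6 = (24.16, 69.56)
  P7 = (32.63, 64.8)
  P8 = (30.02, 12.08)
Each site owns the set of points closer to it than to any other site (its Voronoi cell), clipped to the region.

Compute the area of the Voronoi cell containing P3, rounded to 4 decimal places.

Area of P3's cell: 952.0170

1. box [0,58]×[0,94]: [(0, 0) (58, 0) (58, 94) (0, 94)]
2. ⊥bis P3·P0 via (26.005,61.23): [(0, 28.4368) (0, 0) (58, 0) (58, 94) (51.9916, 94)]  |A|=3747.6321
3. ⊥bis P3·P1 via (41.47,61.365): [(23.3421, 57.872) (0, 28.4368) (0, 0) (58, 0) (58, 64.5501)]  |A|=3128.7607
4. ⊥bis P3·P2 via (46.05,59.845): [(38.7003, 60.8313) (23.3421, 57.872) (0, 28.4368) (0, 0) (58, 0) (58, 58.2413)]  |A|=3067.8817
5. ⊥bis P3·P4 via (24.19,28.89): [(38.7003, 60.8313) (23.3421, 57.872) (11.6042, 43.0701) (49.8317, 0) (58, 0) (58, 58.2413)]  |A|=1829.7593
6. ⊥bis P3·P5 via (49.605,56.365): [(42.4113, 60.3333) (38.7003, 60.8313) (23.3421, 57.872) (11.6042, 43.0701) (49.8317, 0) (58, 0) (58, 51.734)]  |A|=1779.039
7. ⊥bis P3·P6 via (34.225,58.145): [(42.4113, 60.3333) (38.7003, 60.8313) (36.8721, 60.479) (14.0294, 40.3378) (49.8317, 0) (58, 0) (58, 51.734)]  |A|=1638.5758
8. ⊥bis P3·P7 via (38.46,55.765): [(44.0979, 59.4029) (14.2196, 40.1234) (49.8317, 0) (58, 0) (58, 51.734)]  |A|=1544.9182
9. ⊥bis P3·P8 via (37.155,29.405): [(44.0979, 59.4029) (14.2196, 40.1234) (16.0003, 38.1172) (58, 20.8203) (58, 51.734)]  |A|=952.017
10. canonical 5-gon: [(44.0979, 59.4029) (14.2196, 40.1234) (16.0003, 38.1172) (58, 20.8203) (58, 51.734)]
11. shoelace: 952.017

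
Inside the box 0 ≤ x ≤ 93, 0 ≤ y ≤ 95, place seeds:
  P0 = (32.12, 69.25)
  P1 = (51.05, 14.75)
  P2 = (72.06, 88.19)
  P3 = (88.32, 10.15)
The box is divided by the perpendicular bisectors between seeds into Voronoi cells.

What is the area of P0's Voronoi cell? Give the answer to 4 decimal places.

Area of P0's cell: 3201.7420

1. box [0,93]×[0,95]: [(0, 0) (93, 0) (93, 95) (0, 95)]
2. ⊥bis P0·P1 via (41.585,42): [(0, 27.5559) (93, 59.8585) (93, 95) (0, 95)]  |A|=4770.2329
3. ⊥bis P0·P2 via (52.09,78.72): [(0, 27.5559) (65.5549, 50.3257) (44.3698, 95) (0, 95)]  |A|=3201.742
4. ⊥bis P0·P3 via (60.22,39.7): [(0, 27.5559) (65.5549, 50.3257) (44.3698, 95) (0, 95)]  |A|=3201.742
5. canonical 4-gon: [(0, 27.5559) (65.5549, 50.3257) (44.3698, 95) (0, 95)]
6. shoelace: 3201.742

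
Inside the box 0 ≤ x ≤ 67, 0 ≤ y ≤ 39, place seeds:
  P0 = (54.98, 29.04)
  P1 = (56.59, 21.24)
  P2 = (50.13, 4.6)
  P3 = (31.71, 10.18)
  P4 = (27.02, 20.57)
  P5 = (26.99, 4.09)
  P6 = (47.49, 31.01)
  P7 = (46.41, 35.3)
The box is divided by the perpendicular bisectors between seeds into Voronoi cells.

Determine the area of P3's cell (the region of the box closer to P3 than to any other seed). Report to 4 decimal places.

Area of P3's cell: 212.1862

1. box [0,67]×[0,39]: [(0, 0) (67, 0) (67, 39) (0, 39)]
2. ⊥bis P3·P0 via (43.345,19.61): [(0, 0) (59.2386, 0) (27.6297, 39) (0, 39)]  |A|=1693.932
3. ⊥bis P3·P1 via (44.15,15.71): [(0, 0) (51.1336, 0) (41.2882, 22.1477) (27.6297, 39) (0, 39)]  |A|=1604.1784
4. ⊥bis P3·P2 via (40.92,7.39): [(0, 0) (38.6813, 0) (43.728, 16.6594) (41.2882, 22.1477) (27.6297, 39) (0, 39)]  |A|=1500.4548
5. ⊥bis P3·P4 via (29.365,15.375): [(0, 2.1198) (0, 0) (38.6813, 0) (43.728, 16.6594) (41.8031, 20.9895)]  |A|=477.2174
6. ⊥bis P3·P5 via (29.35,7.135): [(22.6369, 12.338) (38.556, 0) (38.6813, 0) (43.728, 16.6594) (41.8031, 20.9895)]  |A|=215.3741
7. ⊥bis P3·P6 via (39.6,20.595): [(40.0963, 20.219) (22.6369, 12.338) (38.556, 0) (38.6813, 0) (43.728, 16.6594) (43.1861, 17.8783)]  |A|=212.1862
8. ⊥bis P3·P7 via (39.06,22.74): [(40.0963, 20.219) (22.6369, 12.338) (38.556, 0) (38.6813, 0) (43.728, 16.6594) (43.1861, 17.8783)]  |A|=212.1862
9. canonical 6-gon: [(40.0963, 20.219) (22.6369, 12.338) (38.556, 0) (38.6813, 0) (43.728, 16.6594) (43.1861, 17.8783)]
10. shoelace: 212.1862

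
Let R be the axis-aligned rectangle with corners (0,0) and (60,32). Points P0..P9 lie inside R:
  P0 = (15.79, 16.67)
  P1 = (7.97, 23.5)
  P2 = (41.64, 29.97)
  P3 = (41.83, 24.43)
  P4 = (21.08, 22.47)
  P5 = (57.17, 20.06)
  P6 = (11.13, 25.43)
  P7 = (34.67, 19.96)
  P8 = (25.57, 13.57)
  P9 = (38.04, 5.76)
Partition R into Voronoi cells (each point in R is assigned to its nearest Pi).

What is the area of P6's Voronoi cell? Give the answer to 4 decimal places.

Area of P6's cell: 93.6065

1. box [0,60]×[0,32]: [(0, 0) (60, 0) (60, 32) (0, 32)]
2. ⊥bis P6·P0 via (13.46,21.05): [(0, 13.8898) (34.0441, 32) (0, 32)]  |A|=308.2734
3. ⊥bis P6·P1 via (9.55,24.465): [(12.0831, 20.3175) (34.0441, 32) (4.9479, 32)]  |A|=169.9576
4. ⊥bis P6·P2 via (26.385,27.7): [(12.0831, 20.3175) (26.3539, 27.9091) (25.7451, 32) (4.9479, 32)]  |A|=152.9823
5. ⊥bis P6·P3 via (26.48,24.93): [(12.0831, 20.3175) (26.3539, 27.9091) (25.7451, 32) (4.9479, 32)]  |A|=152.9823
6. ⊥bis P6·P4 via (16.105,23.95): [(12.0831, 20.3175) (15.5774, 22.1764) (18.4998, 32) (4.9479, 32)]  |A|=93.6065
7. ⊥bis P6·P5 via (34.15,22.745): [(12.0831, 20.3175) (15.5774, 22.1764) (18.4998, 32) (4.9479, 32)]  |A|=93.6065
8. ⊥bis P6·P7 via (22.9,22.695): [(12.0831, 20.3175) (15.5774, 22.1764) (18.4998, 32) (4.9479, 32)]  |A|=93.6065
9. ⊥bis P6·P8 via (18.35,19.5): [(12.0831, 20.3175) (15.5774, 22.1764) (18.4998, 32) (4.9479, 32)]  |A|=93.6065
10. ⊥bis P6·P9 via (24.585,15.595): [(12.0831, 20.3175) (15.5774, 22.1764) (18.4998, 32) (4.9479, 32)]  |A|=93.6065
11. canonical 4-gon: [(12.0831, 20.3175) (15.5774, 22.1764) (18.4998, 32) (4.9479, 32)]
12. shoelace: 93.6065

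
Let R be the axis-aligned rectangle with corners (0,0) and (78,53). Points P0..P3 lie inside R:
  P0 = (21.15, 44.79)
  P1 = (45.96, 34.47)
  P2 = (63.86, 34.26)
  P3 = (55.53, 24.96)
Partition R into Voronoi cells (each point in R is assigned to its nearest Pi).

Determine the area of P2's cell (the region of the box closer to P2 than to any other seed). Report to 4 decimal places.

Area of P2's cell: 677.8476

1. box [0,78]×[0,53]: [(0, 0) (78, 0) (78, 53) (0, 53)]
2. ⊥bis P2·P0 via (42.505,39.525): [(32.7603, 0) (78, 0) (78, 53) (45.8272, 53)]  |A|=2051.4322
3. ⊥bis P2·P1 via (54.91,34.365): [(54.5068, 0) (78, 0) (78, 53) (55.1286, 53)]  |A|=1228.6604
4. ⊥bis P2·P3 via (59.695,29.61): [(54.9046, 33.9008) (78, 13.2142) (78, 53) (55.1286, 53)]  |A|=677.8476
5. canonical 4-gon: [(54.9046, 33.9008) (78, 13.2142) (78, 53) (55.1286, 53)]
6. shoelace: 677.8476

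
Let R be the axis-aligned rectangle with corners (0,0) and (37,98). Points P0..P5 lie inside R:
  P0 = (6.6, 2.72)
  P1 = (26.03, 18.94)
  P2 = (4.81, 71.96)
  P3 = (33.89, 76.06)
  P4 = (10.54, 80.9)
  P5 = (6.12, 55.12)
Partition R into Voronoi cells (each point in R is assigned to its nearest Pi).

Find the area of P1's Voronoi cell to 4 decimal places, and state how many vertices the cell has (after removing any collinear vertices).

Area of P1's cell: 1032.8340 (5 vertices)

1. box [0,37]×[0,98]: [(0, 0) (37, 0) (37, 98) (0, 98)]
2. ⊥bis P1·P0 via (16.315,10.83): [(0, 30.3738) (25.3558, 0) (37, 0) (37, 98) (0, 98)]  |A|=3240.9241
3. ⊥bis P1·P2 via (15.42,45.45): [(0, 39.2785) (0, 30.3738) (25.3558, 0) (37, 0) (37, 54.0869)]  |A|=1342.1839
4. ⊥bis P1·P3 via (29.96,47.5): [(22.9517, 48.4644) (0, 39.2785) (0, 30.3738) (25.3558, 0) (37, 0) (37, 46.5313)]  |A|=1289.112
5. ⊥bis P1·P4 via (18.285,49.92): [(22.9517, 48.4644) (0, 39.2785) (0, 30.3738) (25.3558, 0) (37, 0) (37, 46.5313)]  |A|=1289.112
6. ⊥bis P1·P5 via (16.075,37.03): [(34.0725, 46.9341) (1.2527, 28.8732) (25.3558, 0) (37, 0) (37, 46.5313)]  |A|=1032.834
7. canonical 5-gon: [(34.0725, 46.9341) (1.2527, 28.8732) (25.3558, 0) (37, 0) (37, 46.5313)]
8. shoelace: 1032.834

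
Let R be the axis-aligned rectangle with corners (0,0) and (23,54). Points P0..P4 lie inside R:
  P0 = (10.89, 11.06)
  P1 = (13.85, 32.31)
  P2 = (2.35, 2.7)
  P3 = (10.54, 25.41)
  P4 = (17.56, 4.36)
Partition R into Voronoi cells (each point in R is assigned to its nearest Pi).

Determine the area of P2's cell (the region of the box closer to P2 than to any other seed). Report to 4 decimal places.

1. box [0,23]×[0,54]: [(0, 0) (23, 0) (23, 54) (0, 54)]
2. ⊥bis P2·P0 via (6.62,6.88): [(0, 13.6425) (0, 0) (13.355, 0)]  |A|=91.098
3. ⊥bis P2·P1 via (8.1,17.505): [(0, 13.6425) (0, 0) (13.355, 0)]  |A|=91.098
4. ⊥bis P2·P3 via (6.445,14.055): [(0, 13.6425) (0, 0) (13.355, 0)]  |A|=91.098
5. ⊥bis P2·P4 via (9.955,3.53): [(9.962, 3.4661) (0, 13.6425) (0, 0) (10.3403, 0)]  |A|=85.8733
6. canonical 4-gon: [(9.962, 3.4661) (0, 13.6425) (0, 0) (10.3403, 0)]
7. shoelace: 85.8733

Area of P2's cell: 85.8733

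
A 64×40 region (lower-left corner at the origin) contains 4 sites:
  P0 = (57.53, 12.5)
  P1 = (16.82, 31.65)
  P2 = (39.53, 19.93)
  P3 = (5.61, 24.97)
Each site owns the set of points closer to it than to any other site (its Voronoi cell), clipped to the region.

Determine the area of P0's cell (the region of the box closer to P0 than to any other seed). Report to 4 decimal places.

1. box [0,64]×[0,40]: [(0, 0) (64, 0) (64, 40) (0, 40)]
2. ⊥bis P0·P1 via (37.175,22.075): [(26.7909, 0) (64, 0) (64, 40) (45.6069, 40)]  |A|=1112.0432
3. ⊥bis P0·P2 via (48.53,16.215): [(41.8368, 0) (64, 0) (64, 40) (58.3479, 40)]  |A|=556.3054
4. ⊥bis P0·P3 via (31.57,18.735): [(41.8368, 0) (64, 0) (64, 40) (58.3479, 40)]  |A|=556.3054
5. canonical 4-gon: [(41.8368, 0) (64, 0) (64, 40) (58.3479, 40)]
6. shoelace: 556.3054

Area of P0's cell: 556.3054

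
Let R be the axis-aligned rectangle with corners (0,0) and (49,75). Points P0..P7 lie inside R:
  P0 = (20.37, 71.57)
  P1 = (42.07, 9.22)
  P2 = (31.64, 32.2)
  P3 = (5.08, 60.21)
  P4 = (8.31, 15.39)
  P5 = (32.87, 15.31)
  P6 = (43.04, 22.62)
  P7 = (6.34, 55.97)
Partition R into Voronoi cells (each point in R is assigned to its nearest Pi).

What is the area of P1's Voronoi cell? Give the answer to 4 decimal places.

1. box [0,49]×[0,75]: [(0, 0) (49, 0) (49, 75) (0, 75)]
2. ⊥bis P1·P0 via (31.22,40.395): [(0, 29.5293) (0, 0) (49, 0) (49, 46.5831)]  |A|=1864.7539
3. ⊥bis P1·P2 via (36.855,20.71): [(0, 3.9825) (0, 0) (49, 0) (49, 26.2223)]  |A|=740.0176
4. ⊥bis P1·P3 via (23.575,34.715): [(0, 3.9825) (0, 0) (49, 0) (49, 26.2223)]  |A|=740.0176
5. ⊥bis P1·P4 via (25.19,12.305): [(25.8099, 15.6969) (22.9411, 0) (49, 0) (49, 26.2223)]  |A|=508.5707
6. ⊥bis P1·P5 via (37.47,12.265): [(45.7252, 24.736) (29.3511, 0) (49, 0) (49, 26.2223)]  |A|=285.9531
7. ⊥bis P1·P6 via (42.555,15.92): [(40.0113, 16.1041) (29.3511, 0) (49, 0) (49, 15.4535)]  |A|=227.6672
8. ⊥bis P1·P7 via (24.205,32.595): [(40.0113, 16.1041) (29.3511, 0) (49, 0) (49, 15.4535)]  |A|=227.6672
9. canonical 4-gon: [(40.0113, 16.1041) (29.3511, 0) (49, 0) (49, 15.4535)]
10. shoelace: 227.6672

Area of P1's cell: 227.6672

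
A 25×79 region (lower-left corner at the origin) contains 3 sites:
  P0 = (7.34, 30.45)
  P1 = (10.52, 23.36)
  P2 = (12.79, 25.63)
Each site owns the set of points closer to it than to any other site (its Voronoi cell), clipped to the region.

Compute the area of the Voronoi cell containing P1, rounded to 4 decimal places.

Area of P1's cell: 530.6468

1. box [0,25]×[0,79]: [(0, 0) (25, 0) (25, 79) (0, 79)]
2. ⊥bis P1·P0 via (8.93,26.905): [(0, 22.8997) (0, 0) (25, 0) (25, 34.1127)]  |A|=712.6553
3. ⊥bis P1·P2 via (11.655,24.495): [(9.1475, 27.0025) (0, 22.8997) (0, 0) (25, 0) (25, 11.15)]  |A|=530.6468
4. canonical 5-gon: [(9.1475, 27.0025) (0, 22.8997) (0, 0) (25, 0) (25, 11.15)]
5. shoelace: 530.6468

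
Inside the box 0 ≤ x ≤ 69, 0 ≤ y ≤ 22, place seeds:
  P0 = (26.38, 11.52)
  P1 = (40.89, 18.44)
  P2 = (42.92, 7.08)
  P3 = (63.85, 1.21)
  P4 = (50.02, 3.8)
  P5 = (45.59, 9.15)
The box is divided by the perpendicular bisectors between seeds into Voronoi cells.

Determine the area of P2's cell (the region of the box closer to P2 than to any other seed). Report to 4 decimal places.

Area of P2's cell: 128.5445

1. box [0,69]×[0,22]: [(0, 0) (69, 0) (69, 22) (0, 22)]
2. ⊥bis P2·P0 via (34.65,9.3): [(32.1535, 0) (69, 0) (69, 22) (38.0592, 22)]  |A|=745.6603
3. ⊥bis P2·P1 via (41.905,12.76): [(35.26, 11.5726) (32.1535, 0) (69, 0) (69, 17.6018)]  |A|=510.1462
4. ⊥bis P2·P3 via (53.385,4.145): [(56.5343, 15.3742) (35.26, 11.5726) (32.1535, 0) (52.2225, 0)]  |A|=271.4666
5. ⊥bis P2·P4 via (46.47,5.44): [(50.5667, 14.3078) (35.26, 11.5726) (32.1535, 0) (43.9569, 0)]  |A|=168.7601
6. ⊥bis P2·P5 via (44.255,8.115): [(46.4173, 5.3259) (40.8061, 12.5636) (35.26, 11.5726) (32.1535, 0) (43.9569, 0)]  |A|=128.5445
7. canonical 5-gon: [(46.4173, 5.3259) (40.8061, 12.5636) (35.26, 11.5726) (32.1535, 0) (43.9569, 0)]
8. shoelace: 128.5445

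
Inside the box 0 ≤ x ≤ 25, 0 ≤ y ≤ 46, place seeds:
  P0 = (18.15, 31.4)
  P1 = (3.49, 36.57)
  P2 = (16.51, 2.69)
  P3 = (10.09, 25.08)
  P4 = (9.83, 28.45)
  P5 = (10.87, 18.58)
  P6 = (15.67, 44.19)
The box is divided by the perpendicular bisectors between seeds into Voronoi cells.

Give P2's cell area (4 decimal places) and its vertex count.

1. box [0,25]×[0,46]: [(0, 0) (25, 0) (25, 46) (0, 46)]
2. ⊥bis P2·P0 via (17.33,17.045): [(0, 18.0349) (0, 0) (25, 0) (25, 16.6069)]  |A|=433.0226
3. ⊥bis P2·P1 via (10,19.63): [(5.0925, 17.744) (0, 15.787) (0, 0) (25, 0) (25, 16.6069)]  |A|=427.2989
4. ⊥bis P2·P3 via (13.3,13.885): [(23.1593, 16.712) (0, 10.0714) (0, 0) (25, 0) (25, 16.6069)]  |A|=340.8078
5. ⊥bis P2·P4 via (13.17,15.57): [(23.1593, 16.712) (0, 10.0714) (0, 0) (25, 0) (25, 16.6069)]  |A|=340.8078
6. ⊥bis P2·P5 via (13.69,10.635): [(0, 5.7759) (0, 0) (25, 0) (25, 14.6494)]  |A|=255.3155
7. ⊥bis P2·P6 via (16.09,23.44): [(0, 5.7759) (0, 0) (25, 0) (25, 14.6494)]  |A|=255.3155
8. canonical 4-gon: [(0, 5.7759) (0, 0) (25, 0) (25, 14.6494)]
9. shoelace: 255.3155

Area of P2's cell: 255.3155 (4 vertices)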